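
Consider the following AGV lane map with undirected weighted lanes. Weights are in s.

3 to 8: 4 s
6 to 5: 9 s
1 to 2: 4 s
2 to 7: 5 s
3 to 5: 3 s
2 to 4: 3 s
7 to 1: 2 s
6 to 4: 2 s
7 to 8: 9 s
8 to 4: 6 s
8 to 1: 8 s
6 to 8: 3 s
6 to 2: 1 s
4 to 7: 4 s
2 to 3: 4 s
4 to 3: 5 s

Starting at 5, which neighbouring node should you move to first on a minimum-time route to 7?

3

Compare a few routes:
5–3–2–1–7: 3+4+4+2 = 13
5–3–2–7: 3+4+5 = 12
5–3–2–6–4–7: 3+4+1+2+4 = 14
The minimum is 12 s via 5–3–2–7.
So from 5 the first move is to 3.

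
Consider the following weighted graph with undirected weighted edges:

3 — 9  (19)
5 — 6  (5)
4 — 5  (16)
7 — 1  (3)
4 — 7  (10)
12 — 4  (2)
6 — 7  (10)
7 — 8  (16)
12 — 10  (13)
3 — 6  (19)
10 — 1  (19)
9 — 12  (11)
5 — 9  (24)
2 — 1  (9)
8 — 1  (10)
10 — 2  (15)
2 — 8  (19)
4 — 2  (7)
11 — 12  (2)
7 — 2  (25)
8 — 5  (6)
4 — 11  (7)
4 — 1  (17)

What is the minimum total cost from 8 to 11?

26

Compare a few routes:
8–5–4–12–11: 6+16+2+2 = 26
8–2–4–12–11: 19+7+2+2 = 30
8–1–7–4–12–11: 10+3+10+2+2 = 27
8–5–4–11: 6+16+7 = 29
The minimum is 26 via 8–5–4–12–11.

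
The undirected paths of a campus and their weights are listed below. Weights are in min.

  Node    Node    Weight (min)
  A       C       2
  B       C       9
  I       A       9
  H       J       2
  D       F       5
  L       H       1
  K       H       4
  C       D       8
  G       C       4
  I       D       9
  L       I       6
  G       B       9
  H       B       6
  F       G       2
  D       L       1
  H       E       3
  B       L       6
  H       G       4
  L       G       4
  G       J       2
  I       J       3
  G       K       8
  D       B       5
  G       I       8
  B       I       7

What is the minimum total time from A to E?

13 min

Shortest distances from A:
A: 0
C: 2  (via A)
G: 6  (via C)
F: 8  (via G)
J: 8  (via G)
I: 9  (via A)
D: 10  (via C)
H: 10  (via G)
L: 10  (via G)
B: 11  (via C)
E: 13  (via H)
Shortest route: A–C–G–H–E = 13 min.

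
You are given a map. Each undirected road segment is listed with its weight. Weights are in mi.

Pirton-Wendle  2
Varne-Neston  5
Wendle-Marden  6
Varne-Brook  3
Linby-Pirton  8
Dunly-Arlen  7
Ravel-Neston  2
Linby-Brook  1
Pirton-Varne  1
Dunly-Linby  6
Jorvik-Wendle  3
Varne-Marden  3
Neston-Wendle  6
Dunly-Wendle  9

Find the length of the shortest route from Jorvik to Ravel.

Settle nodes by increasing distance from Jorvik:
Jorvik: 0
Wendle: 3  (via Jorvik)
Pirton: 5  (via Wendle)
Varne: 6  (via Pirton)
Marden: 9  (via Wendle)
Neston: 9  (via Wendle)
Brook: 9  (via Varne)
Linby: 10  (via Brook)
Ravel: 11  (via Neston)
Shortest route: Jorvik → Wendle → Neston → Ravel = 11 mi.

11 mi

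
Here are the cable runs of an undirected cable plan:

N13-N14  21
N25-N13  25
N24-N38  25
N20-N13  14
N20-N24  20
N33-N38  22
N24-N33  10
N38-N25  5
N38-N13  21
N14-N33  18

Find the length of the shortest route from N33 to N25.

27

Enumerating some paths:
N33 - N24 - N38 - N25: 10+25+5 = 40
N33 - N14 - N13 - N25: 18+21+25 = 64
N33 - N38 - N25: 22+5 = 27
Cheapest is N33 - N38 - N25 at 27.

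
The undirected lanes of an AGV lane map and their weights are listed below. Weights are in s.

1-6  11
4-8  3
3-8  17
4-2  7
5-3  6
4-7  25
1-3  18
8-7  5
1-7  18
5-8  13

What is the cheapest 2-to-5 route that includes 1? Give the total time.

57 s

Best 2 to 1: 2 → 4 → 8 → 7 → 1 costing 33
Shortest 1→5: 1 → 3 → 5 = 24
Total via 1: 33 + 24 = 57 s.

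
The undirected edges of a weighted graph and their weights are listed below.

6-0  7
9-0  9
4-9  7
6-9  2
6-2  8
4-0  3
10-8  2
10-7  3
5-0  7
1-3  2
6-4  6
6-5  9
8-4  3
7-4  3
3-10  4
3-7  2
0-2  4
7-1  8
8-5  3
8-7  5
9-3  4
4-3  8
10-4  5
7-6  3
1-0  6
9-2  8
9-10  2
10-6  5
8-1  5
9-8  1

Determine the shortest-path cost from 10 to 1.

Running Dijkstra from 10:
10: 0
8: 2  (via 10)
9: 2  (via 10)
7: 3  (via 10)
3: 4  (via 10)
6: 4  (via 9)
4: 5  (via 10)
5: 5  (via 8)
1: 6  (via 3)
Shortest route: 10 → 3 → 1 = 6.

6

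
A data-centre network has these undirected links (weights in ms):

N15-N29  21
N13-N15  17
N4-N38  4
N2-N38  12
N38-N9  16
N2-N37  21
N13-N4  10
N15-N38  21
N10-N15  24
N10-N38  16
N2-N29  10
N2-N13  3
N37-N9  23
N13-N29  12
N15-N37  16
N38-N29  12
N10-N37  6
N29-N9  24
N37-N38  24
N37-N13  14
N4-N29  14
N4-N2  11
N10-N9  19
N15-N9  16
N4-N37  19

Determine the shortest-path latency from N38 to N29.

Shortest distances from N38:
N38: 0
N4: 4  (via N38)
N2: 12  (via N38)
N29: 12  (via N38)
Shortest route: N38–N29 = 12 ms.

12 ms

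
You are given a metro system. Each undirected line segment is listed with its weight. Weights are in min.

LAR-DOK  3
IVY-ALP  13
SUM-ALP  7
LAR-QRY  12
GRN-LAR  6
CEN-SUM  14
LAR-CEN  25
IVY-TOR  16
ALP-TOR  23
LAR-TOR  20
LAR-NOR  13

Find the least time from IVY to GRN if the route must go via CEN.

65 min

Shortest IVY→CEN: IVY → ALP → SUM → CEN = 34
Best CEN to GRN: CEN → LAR → GRN costing 31
Total via CEN: 34 + 31 = 65 min.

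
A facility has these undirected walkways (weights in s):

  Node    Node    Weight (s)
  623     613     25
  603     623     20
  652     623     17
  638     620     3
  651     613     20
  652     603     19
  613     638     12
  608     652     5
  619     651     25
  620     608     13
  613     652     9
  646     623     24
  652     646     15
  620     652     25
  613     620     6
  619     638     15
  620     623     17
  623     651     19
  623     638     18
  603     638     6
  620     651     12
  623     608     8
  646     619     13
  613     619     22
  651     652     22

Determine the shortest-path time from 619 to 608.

Enumerating some paths:
619 - 638 - 620 - 608: 15+3+13 = 31
619 - 613 - 652 - 608: 22+9+5 = 36
619 - 646 - 652 - 608: 13+15+5 = 33
Cheapest is 619 - 638 - 620 - 608 at 31 s.

31 s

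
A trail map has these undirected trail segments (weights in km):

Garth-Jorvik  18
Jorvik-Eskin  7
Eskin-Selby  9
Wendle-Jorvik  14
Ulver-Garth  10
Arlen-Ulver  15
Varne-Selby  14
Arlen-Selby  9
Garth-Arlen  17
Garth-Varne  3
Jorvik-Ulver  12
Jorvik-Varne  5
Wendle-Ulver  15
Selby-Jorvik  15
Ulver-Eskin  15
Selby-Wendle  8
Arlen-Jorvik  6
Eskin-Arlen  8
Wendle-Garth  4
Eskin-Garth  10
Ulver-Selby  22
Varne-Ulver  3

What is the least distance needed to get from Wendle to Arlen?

Candidate routes:
Wendle–Jorvik–Arlen: 14+6 = 20
Wendle–Selby–Arlen: 8+9 = 17
Wendle–Garth–Varne–Jorvik–Arlen: 4+3+5+6 = 18
Cheapest is Wendle–Selby–Arlen at 17 km.

17 km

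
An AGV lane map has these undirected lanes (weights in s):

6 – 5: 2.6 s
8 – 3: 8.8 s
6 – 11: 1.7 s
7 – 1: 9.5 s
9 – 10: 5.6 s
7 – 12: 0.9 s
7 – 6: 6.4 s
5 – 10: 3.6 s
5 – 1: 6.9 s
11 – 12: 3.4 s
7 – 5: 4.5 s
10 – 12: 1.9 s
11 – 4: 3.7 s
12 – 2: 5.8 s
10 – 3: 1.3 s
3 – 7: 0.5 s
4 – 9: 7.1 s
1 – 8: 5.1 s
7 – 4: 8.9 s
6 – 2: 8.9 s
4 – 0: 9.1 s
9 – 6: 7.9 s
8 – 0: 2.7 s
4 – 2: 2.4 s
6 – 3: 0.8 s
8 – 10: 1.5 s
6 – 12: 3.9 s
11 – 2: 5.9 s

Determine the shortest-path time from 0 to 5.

Settle nodes by increasing distance from 0:
0: 0
8: 2.7  (via 0)
10: 4.2  (via 8)
3: 5.5  (via 10)
7: 6  (via 3)
12: 6.1  (via 10)
6: 6.3  (via 3)
1: 7.8  (via 8)
5: 7.8  (via 10)
Shortest route: 0–8–10–5 = 7.8 s.

7.8 s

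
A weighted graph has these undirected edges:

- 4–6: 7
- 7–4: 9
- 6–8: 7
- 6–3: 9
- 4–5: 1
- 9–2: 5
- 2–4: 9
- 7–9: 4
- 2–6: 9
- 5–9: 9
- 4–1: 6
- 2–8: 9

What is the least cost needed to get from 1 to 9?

16

Running Dijkstra from 1:
1: 0
4: 6  (via 1)
5: 7  (via 4)
6: 13  (via 4)
2: 15  (via 4)
7: 15  (via 4)
9: 16  (via 5)
Shortest route: 1 → 4 → 5 → 9 = 16.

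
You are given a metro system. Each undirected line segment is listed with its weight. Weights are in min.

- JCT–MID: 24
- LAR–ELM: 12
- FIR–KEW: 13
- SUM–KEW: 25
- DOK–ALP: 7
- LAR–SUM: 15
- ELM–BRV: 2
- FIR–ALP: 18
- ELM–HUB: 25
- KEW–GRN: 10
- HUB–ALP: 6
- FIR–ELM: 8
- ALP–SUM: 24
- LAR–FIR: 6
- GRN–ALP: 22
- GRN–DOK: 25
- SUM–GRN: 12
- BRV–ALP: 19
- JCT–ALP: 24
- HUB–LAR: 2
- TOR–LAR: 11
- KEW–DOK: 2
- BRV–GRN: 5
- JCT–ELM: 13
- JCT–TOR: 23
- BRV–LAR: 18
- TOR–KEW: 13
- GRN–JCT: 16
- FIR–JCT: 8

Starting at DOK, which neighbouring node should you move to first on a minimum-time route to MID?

KEW

Compare a few routes:
DOK–KEW–GRN–JCT–MID: 2+10+16+24 = 52
DOK–KEW–FIR–JCT–MID: 2+13+8+24 = 47
Cheapest is DOK–KEW–FIR–JCT–MID at 47 min.
So from DOK the first move is to KEW.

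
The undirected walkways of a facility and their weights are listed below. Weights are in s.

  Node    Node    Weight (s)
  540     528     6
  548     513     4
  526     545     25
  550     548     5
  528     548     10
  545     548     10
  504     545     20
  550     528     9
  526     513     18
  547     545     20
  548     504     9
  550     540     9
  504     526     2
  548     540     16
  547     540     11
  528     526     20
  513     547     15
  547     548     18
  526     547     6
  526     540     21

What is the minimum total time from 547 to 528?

Enumerating some paths:
547–540–528: 11+6 = 17
547–526–504–548–528: 6+2+9+10 = 27
547–526–528: 6+20 = 26
Cheapest is 547–540–528 at 17 s.

17 s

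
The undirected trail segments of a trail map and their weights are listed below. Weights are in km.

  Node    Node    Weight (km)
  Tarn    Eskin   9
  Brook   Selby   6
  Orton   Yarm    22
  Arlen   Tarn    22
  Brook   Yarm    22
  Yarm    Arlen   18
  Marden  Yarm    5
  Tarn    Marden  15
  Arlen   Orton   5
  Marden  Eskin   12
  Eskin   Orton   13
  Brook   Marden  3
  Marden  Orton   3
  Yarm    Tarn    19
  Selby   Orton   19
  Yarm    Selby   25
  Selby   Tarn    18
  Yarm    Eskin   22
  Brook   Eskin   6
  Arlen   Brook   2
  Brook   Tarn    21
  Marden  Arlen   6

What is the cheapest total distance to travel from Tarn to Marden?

Running Dijkstra from Tarn:
Tarn: 0
Eskin: 9  (via Tarn)
Marden: 15  (via Tarn)
Shortest route: Tarn → Marden = 15 km.

15 km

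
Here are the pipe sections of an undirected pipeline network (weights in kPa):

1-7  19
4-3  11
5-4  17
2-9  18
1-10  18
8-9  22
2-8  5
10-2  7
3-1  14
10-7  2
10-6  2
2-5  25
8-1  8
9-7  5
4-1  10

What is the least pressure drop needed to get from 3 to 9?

Enumerating some paths:
3–1–10–7–9: 14+18+2+5 = 39
3–1–7–9: 14+19+5 = 38
Cheapest is 3–1–7–9 at 38 kPa.

38 kPa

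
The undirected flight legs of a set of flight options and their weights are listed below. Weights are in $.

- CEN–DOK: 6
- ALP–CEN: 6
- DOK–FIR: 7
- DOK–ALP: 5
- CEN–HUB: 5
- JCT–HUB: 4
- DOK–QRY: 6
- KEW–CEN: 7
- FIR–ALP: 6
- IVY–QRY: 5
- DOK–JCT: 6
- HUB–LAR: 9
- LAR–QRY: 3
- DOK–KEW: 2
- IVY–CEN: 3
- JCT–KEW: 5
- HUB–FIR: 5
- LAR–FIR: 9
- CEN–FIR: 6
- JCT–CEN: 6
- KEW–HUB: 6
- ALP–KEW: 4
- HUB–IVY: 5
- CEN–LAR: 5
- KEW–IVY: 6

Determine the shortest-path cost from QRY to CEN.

Shortest distances from QRY:
QRY: 0
LAR: 3  (via QRY)
IVY: 5  (via QRY)
DOK: 6  (via QRY)
CEN: 8  (via LAR)
Shortest route: QRY–LAR–CEN = $8.

$8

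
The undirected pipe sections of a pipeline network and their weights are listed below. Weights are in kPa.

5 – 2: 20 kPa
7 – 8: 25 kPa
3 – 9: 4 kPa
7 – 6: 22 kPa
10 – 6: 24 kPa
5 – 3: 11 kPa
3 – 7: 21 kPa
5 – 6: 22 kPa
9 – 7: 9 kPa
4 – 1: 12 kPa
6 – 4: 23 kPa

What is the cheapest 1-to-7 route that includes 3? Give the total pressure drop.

Best 1 to 3: 1–4–6–5–3 costing 68
Best 3 to 7: 3–9–7 costing 13
Total via 3: 68 + 13 = 81 kPa.

81 kPa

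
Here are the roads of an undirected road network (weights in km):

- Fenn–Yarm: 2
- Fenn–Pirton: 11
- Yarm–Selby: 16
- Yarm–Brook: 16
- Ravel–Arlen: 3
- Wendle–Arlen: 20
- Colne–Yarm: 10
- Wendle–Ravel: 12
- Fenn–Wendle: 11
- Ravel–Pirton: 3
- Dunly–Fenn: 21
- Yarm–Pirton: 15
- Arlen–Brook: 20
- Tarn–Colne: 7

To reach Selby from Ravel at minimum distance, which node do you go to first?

Pirton

Candidate routes:
Ravel–Pirton–Yarm–Selby: 3+15+16 = 34
Ravel–Pirton–Fenn–Yarm–Selby: 3+11+2+16 = 32
The minimum is 32 km via Ravel–Pirton–Fenn–Yarm–Selby.
So from Ravel the first move is to Pirton.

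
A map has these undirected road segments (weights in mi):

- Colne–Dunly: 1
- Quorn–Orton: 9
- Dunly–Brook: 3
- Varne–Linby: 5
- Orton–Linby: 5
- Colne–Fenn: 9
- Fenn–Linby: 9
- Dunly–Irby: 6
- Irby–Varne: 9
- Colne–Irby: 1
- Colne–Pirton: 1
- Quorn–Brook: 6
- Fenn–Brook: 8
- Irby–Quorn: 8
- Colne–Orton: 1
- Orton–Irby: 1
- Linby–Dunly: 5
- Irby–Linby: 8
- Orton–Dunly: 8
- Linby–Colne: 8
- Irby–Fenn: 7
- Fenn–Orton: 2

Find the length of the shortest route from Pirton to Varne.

11 mi

Enumerating some paths:
Pirton → Colne → Orton → Irby → Varne: 1+1+1+9 = 12
Pirton → Colne → Orton → Linby → Varne: 1+1+5+5 = 12
Pirton → Colne → Irby → Varne: 1+1+9 = 11
Pirton → Colne → Dunly → Linby → Varne: 1+1+5+5 = 12
The minimum is 11 mi via Pirton → Colne → Irby → Varne.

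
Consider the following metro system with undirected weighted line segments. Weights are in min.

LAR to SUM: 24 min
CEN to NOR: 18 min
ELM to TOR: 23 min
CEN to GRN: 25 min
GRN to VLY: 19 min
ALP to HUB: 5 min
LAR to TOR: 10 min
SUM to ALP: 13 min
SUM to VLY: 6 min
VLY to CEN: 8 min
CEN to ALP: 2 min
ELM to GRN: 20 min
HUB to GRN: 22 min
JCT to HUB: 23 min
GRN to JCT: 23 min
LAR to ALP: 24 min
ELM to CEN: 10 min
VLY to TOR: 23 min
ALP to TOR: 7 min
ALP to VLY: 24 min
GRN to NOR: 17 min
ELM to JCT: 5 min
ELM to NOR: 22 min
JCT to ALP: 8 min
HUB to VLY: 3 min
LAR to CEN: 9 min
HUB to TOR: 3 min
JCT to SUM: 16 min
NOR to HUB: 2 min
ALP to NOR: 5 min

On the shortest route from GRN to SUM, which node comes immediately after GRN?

Enumerating some paths:
GRN - VLY - SUM: 19+6 = 25
GRN - NOR - HUB - VLY - SUM: 17+2+3+6 = 28
Cheapest is GRN - VLY - SUM at 25 min.
So from GRN the first move is to VLY.

VLY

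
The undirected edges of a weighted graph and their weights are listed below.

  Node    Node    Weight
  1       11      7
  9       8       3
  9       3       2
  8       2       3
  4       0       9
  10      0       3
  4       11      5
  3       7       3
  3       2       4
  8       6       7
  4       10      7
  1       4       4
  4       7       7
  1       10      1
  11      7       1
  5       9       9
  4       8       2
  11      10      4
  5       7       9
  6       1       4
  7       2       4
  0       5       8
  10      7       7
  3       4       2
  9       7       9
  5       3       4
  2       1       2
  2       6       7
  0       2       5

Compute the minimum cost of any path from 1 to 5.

Running Dijkstra from 1:
1: 0
10: 1  (via 1)
2: 2  (via 1)
0: 4  (via 10)
4: 4  (via 1)
6: 4  (via 1)
8: 5  (via 2)
11: 5  (via 10)
3: 6  (via 2)
7: 6  (via 2)
9: 8  (via 8)
5: 10  (via 3)
Shortest route: 1 → 2 → 3 → 5 = 10.

10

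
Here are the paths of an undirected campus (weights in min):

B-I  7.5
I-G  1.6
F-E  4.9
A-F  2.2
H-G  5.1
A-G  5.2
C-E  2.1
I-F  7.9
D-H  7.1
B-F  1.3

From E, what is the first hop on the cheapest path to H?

Compare a few routes:
E - F - I - G - H: 4.9+7.9+1.6+5.1 = 19.5
E - F - A - G - H: 4.9+2.2+5.2+5.1 = 17.4
The minimum is 17.4 min via E - F - A - G - H.
So from E the first move is to F.

F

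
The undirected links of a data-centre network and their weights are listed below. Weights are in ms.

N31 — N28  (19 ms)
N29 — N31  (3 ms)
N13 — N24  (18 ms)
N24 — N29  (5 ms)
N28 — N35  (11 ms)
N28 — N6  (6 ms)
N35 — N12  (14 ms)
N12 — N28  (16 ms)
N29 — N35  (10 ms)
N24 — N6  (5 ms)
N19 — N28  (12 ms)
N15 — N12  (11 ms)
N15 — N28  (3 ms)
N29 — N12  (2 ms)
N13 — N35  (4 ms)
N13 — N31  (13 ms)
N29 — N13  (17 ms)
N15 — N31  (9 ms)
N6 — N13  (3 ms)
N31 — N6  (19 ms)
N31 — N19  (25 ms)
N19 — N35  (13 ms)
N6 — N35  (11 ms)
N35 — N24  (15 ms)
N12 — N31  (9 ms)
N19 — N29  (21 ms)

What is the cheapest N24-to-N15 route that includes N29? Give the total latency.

Shortest N24→N29: N24 → N29 = 5
Best N29 to N15: N29 → N31 → N15 costing 12
Total via N29: 5 + 12 = 17 ms.

17 ms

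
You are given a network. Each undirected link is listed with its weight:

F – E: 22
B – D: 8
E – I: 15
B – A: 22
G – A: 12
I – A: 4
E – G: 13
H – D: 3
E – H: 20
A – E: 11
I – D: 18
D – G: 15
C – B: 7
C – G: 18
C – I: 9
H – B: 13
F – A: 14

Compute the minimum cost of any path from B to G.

23

Enumerating some paths:
B → C → G: 7+18 = 25
B → H → D → G: 13+3+15 = 31
B → D → G: 8+15 = 23
B → C → I → A → G: 7+9+4+12 = 32
Cheapest is B → D → G at 23.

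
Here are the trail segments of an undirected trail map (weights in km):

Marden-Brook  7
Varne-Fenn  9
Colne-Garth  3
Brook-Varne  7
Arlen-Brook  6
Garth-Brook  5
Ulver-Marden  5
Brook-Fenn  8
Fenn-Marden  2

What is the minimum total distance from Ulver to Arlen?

18 km

Compare a few routes:
Ulver - Marden - Brook - Arlen: 5+7+6 = 18
Ulver - Marden - Fenn - Brook - Arlen: 5+2+8+6 = 21
The minimum is 18 km via Ulver - Marden - Brook - Arlen.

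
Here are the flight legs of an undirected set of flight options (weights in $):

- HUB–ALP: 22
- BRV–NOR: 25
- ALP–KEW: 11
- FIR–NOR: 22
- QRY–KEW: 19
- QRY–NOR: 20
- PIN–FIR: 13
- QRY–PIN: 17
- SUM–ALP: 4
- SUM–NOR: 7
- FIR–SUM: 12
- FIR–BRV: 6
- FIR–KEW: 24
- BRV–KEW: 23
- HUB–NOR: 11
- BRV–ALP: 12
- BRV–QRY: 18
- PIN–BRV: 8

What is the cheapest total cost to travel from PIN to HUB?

$42

Enumerating some paths:
PIN → BRV → ALP → HUB: 8+12+22 = 42
PIN → FIR → SUM → NOR → HUB: 13+12+7+11 = 43
PIN → BRV → FIR → SUM → NOR → HUB: 8+6+12+7+11 = 44
PIN → BRV → NOR → HUB: 8+25+11 = 44
The minimum is $42 via PIN → BRV → ALP → HUB.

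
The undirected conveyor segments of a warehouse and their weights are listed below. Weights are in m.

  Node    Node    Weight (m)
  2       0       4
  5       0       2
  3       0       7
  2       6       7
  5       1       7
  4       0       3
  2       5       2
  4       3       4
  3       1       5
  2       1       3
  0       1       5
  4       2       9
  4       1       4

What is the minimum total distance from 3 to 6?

Shortest distances from 3:
3: 0
4: 4  (via 3)
1: 5  (via 3)
0: 7  (via 3)
2: 8  (via 1)
5: 9  (via 0)
6: 15  (via 2)
Shortest route: 3 → 1 → 2 → 6 = 15 m.

15 m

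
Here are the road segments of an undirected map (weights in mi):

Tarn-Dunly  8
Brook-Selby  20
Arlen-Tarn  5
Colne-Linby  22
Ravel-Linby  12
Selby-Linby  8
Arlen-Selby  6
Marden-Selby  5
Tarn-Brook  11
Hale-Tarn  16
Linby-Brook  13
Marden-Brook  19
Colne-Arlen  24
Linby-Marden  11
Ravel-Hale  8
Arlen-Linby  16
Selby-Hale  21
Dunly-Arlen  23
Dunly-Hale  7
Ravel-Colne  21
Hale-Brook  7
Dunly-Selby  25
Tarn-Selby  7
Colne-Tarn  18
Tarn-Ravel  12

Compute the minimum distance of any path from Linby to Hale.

Compare a few routes:
Linby - Ravel - Hale: 12+8 = 20
Linby - Selby - Hale: 8+21 = 29
The minimum is 20 mi via Linby - Ravel - Hale.

20 mi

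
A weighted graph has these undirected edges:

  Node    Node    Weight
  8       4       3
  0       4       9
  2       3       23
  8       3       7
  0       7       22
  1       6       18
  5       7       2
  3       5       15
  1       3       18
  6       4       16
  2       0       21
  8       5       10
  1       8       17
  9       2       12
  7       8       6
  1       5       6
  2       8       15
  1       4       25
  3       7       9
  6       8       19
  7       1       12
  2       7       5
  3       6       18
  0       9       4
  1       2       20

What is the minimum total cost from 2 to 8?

11

Candidate routes:
2 → 7 → 8: 5+6 = 11
2 → 8: 15 = 15
The minimum is 11 via 2 → 7 → 8.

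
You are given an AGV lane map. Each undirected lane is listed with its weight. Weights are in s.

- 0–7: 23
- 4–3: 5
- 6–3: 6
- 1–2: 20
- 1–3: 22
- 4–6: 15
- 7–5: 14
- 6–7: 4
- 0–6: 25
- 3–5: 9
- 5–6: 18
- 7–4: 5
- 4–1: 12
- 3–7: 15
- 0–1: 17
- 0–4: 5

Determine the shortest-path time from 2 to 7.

37 s

Running Dijkstra from 2:
2: 0
1: 20  (via 2)
4: 32  (via 1)
0: 37  (via 1)
3: 37  (via 4)
7: 37  (via 4)
Shortest route: 2–1–4–7 = 37 s.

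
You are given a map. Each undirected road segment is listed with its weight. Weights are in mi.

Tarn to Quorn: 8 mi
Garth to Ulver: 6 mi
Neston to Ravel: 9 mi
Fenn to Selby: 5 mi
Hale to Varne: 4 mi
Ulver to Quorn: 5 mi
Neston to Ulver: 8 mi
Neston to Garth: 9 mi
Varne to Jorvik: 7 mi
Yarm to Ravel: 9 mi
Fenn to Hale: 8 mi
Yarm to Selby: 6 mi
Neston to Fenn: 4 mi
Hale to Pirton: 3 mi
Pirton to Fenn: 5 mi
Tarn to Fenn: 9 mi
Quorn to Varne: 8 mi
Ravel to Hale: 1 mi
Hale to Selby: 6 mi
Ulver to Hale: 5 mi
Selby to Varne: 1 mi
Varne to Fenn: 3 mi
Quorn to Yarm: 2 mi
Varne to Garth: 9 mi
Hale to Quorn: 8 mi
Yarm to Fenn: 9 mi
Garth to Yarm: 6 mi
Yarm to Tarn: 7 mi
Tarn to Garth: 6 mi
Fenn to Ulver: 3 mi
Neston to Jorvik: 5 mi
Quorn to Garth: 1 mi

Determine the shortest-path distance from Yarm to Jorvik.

14 mi

Enumerating some paths:
Yarm - Quorn - Garth - Neston - Jorvik: 2+1+9+5 = 17
Yarm - Selby - Varne - Jorvik: 6+1+7 = 14
Yarm - Quorn - Varne - Jorvik: 2+8+7 = 17
The minimum is 14 mi via Yarm - Selby - Varne - Jorvik.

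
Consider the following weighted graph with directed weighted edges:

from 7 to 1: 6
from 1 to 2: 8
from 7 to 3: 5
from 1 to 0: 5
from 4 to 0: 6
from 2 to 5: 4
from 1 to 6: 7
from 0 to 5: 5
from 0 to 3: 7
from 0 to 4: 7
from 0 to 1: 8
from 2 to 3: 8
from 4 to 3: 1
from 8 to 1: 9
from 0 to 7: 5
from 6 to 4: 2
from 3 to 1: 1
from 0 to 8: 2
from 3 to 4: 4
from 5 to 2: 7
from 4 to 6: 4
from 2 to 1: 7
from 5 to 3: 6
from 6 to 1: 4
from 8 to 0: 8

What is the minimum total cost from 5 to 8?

Compare a few routes:
5 → 3 → 1 → 0 → 8: 6+1+5+2 = 14
5 → 3 → 4 → 0 → 8: 6+4+6+2 = 18
5 → 2 → 1 → 0 → 8: 7+7+5+2 = 21
5 → 2 → 3 → 1 → 0 → 8: 7+8+1+5+2 = 23
The minimum is 14 via 5 → 3 → 1 → 0 → 8.

14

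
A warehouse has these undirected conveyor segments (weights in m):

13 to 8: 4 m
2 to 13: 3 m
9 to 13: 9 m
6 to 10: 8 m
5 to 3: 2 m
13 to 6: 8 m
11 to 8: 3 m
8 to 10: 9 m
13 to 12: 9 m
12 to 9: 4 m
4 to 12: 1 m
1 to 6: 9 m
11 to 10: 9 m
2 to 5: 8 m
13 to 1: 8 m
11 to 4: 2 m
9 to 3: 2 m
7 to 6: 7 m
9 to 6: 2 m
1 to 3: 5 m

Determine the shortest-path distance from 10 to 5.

14 m

Shortest distances from 10:
10: 0
6: 8  (via 10)
8: 9  (via 10)
11: 9  (via 10)
9: 10  (via 6)
4: 11  (via 11)
3: 12  (via 9)
12: 12  (via 4)
13: 13  (via 8)
5: 14  (via 3)
Shortest route: 10–6–9–3–5 = 14 m.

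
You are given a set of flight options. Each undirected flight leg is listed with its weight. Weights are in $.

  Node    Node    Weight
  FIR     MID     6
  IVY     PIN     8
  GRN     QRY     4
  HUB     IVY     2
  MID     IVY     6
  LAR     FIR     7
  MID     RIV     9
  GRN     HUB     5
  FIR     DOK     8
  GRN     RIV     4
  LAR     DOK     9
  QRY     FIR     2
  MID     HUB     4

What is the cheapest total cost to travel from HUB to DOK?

Shortest distances from HUB:
HUB: 0
IVY: 2  (via HUB)
MID: 4  (via HUB)
GRN: 5  (via HUB)
RIV: 9  (via GRN)
QRY: 9  (via GRN)
PIN: 10  (via IVY)
FIR: 10  (via MID)
LAR: 17  (via FIR)
DOK: 18  (via FIR)
Shortest route: HUB–MID–FIR–DOK = $18.

$18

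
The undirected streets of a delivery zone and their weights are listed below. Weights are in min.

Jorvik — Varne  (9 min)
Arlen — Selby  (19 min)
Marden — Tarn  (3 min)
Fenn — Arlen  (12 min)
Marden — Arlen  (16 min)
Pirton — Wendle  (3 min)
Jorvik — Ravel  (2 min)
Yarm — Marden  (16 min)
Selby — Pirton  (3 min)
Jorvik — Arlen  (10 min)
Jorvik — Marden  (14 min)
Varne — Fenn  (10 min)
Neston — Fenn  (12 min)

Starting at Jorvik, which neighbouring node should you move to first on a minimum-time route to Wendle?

Arlen

Candidate routes:
Jorvik → Marden → Arlen → Selby → Pirton → Wendle: 14+16+19+3+3 = 55
Jorvik → Arlen → Selby → Pirton → Wendle: 10+19+3+3 = 35
The minimum is 35 min via Jorvik → Arlen → Selby → Pirton → Wendle.
So from Jorvik the first move is to Arlen.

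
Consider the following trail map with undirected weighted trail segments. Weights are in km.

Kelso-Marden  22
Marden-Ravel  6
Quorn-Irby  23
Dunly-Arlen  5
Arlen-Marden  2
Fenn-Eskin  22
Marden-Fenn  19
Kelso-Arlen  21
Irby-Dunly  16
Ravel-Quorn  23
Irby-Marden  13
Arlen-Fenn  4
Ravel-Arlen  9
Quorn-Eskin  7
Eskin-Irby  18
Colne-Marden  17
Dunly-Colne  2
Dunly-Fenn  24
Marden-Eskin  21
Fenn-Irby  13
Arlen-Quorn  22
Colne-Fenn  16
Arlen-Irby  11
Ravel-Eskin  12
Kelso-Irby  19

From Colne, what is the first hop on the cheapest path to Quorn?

Dunly

Enumerating some paths:
Colne → Dunly → Arlen → Ravel → Eskin → Quorn: 2+5+9+12+7 = 35
Colne → Dunly → Arlen → Marden → Eskin → Quorn: 2+5+2+21+7 = 37
Colne → Dunly → Arlen → Quorn: 2+5+22 = 29
Colne → Dunly → Arlen → Marden → Ravel → Eskin → Quorn: 2+5+2+6+12+7 = 34
The minimum is 29 km via Colne → Dunly → Arlen → Quorn.
So from Colne the first move is to Dunly.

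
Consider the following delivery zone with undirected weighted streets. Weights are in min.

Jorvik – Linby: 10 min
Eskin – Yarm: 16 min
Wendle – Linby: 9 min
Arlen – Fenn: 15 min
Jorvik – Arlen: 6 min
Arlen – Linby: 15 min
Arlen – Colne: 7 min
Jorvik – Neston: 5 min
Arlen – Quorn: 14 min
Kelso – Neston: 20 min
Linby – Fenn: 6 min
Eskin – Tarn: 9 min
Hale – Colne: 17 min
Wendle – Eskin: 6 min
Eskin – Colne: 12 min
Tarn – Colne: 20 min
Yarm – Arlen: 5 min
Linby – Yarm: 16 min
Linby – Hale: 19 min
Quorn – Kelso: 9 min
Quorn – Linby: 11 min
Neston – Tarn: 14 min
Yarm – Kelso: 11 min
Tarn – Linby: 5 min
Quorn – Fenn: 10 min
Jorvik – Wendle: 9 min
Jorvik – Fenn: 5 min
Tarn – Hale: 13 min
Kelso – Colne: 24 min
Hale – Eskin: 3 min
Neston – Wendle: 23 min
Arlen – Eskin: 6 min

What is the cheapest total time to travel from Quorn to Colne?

Shortest distances from Quorn:
Quorn: 0
Kelso: 9  (via Quorn)
Fenn: 10  (via Quorn)
Linby: 11  (via Quorn)
Arlen: 14  (via Quorn)
Jorvik: 15  (via Fenn)
Tarn: 16  (via Linby)
Yarm: 19  (via Arlen)
Eskin: 20  (via Arlen)
Neston: 20  (via Jorvik)
Wendle: 20  (via Linby)
Colne: 21  (via Arlen)
Shortest route: Quorn–Arlen–Colne = 21 min.

21 min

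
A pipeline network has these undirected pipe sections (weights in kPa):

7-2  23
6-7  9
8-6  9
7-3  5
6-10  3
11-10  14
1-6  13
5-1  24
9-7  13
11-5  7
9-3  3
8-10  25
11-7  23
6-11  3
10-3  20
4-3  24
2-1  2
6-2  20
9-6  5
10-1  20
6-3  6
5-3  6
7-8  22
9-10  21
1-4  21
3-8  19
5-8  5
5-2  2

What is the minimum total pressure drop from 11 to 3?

Compare a few routes:
11 - 6 - 9 - 3: 3+5+3 = 11
11 - 6 - 3: 3+6 = 9
11 - 5 - 3: 7+6 = 13
The minimum is 9 kPa via 11 - 6 - 3.

9 kPa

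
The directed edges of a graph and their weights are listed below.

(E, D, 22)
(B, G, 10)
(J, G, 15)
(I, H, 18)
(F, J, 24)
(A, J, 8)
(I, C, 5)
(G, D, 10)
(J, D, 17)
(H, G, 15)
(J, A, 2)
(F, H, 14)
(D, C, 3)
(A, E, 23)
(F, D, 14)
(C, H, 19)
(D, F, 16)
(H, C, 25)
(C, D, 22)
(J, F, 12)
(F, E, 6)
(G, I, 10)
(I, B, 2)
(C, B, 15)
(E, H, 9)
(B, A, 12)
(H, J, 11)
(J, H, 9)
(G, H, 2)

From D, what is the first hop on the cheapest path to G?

C

Candidate routes:
D → F → H → G: 16+14+15 = 45
D → C → B → G: 3+15+10 = 28
D → C → H → G: 3+19+15 = 37
The minimum is 28 via D → C → B → G.
So from D the first move is to C.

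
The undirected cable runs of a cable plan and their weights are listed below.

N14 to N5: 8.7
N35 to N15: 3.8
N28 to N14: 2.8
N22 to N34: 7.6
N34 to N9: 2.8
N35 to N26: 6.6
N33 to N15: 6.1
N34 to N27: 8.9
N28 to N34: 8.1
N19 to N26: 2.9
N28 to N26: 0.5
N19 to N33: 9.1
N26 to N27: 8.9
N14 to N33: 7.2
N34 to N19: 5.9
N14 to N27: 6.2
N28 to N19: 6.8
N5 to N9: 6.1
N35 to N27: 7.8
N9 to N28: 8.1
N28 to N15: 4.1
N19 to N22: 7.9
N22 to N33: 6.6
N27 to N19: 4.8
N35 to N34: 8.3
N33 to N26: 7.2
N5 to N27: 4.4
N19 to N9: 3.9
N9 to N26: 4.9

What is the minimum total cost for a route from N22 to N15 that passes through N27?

Shortest N22→N27: N22–N19–N27 = 12.7
Shortest N27→N15: N27–N35–N15 = 11.6
Total via N27: 12.7 + 11.6 = 24.3.

24.3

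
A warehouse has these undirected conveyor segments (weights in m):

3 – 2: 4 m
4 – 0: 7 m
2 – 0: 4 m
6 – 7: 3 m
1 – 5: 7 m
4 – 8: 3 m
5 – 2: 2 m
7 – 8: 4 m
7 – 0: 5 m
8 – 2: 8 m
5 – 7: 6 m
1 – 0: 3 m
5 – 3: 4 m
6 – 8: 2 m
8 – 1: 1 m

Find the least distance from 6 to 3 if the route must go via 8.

Shortest 6→8: 6–8 = 2
Shortest 8→3: 8–2–3 = 12
Total via 8: 2 + 12 = 14 m.

14 m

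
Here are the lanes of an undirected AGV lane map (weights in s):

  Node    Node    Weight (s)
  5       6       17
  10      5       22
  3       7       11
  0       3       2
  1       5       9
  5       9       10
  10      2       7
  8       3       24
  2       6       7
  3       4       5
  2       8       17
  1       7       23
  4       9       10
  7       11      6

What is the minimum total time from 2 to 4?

44 s

Compare a few routes:
2 → 8 → 3 → 4: 17+24+5 = 46
2 → 6 → 5 → 1 → 7 → 3 → 4: 7+17+9+23+11+5 = 72
2 → 6 → 5 → 9 → 4: 7+17+10+10 = 44
2 → 10 → 5 → 9 → 4: 7+22+10+10 = 49
Cheapest is 2 → 6 → 5 → 9 → 4 at 44 s.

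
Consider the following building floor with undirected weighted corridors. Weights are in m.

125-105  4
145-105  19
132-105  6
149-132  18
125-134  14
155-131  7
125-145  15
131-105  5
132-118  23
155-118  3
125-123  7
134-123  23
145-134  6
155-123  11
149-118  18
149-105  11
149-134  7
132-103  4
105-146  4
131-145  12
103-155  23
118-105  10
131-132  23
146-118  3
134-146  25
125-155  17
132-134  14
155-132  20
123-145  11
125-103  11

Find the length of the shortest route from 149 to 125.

Candidate routes:
149–134–125: 7+14 = 21
149–132–105–125: 18+6+4 = 28
149–105–125: 11+4 = 15
149–134–145–125: 7+6+15 = 28
Cheapest is 149–105–125 at 15 m.

15 m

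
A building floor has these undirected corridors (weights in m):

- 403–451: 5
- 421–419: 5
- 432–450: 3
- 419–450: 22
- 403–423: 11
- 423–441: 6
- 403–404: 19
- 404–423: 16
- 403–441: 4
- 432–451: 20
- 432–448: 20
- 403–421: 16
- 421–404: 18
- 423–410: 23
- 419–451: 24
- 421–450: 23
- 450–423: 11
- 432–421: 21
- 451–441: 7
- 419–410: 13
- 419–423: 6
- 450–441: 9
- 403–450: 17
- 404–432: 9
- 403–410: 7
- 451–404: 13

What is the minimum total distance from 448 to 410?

Shortest distances from 448:
448: 0
432: 20  (via 448)
450: 23  (via 432)
404: 29  (via 432)
441: 32  (via 450)
423: 34  (via 450)
403: 36  (via 441)
451: 39  (via 441)
419: 40  (via 423)
421: 41  (via 432)
410: 43  (via 403)
Shortest route: 448–432–450–441–403–410 = 43 m.

43 m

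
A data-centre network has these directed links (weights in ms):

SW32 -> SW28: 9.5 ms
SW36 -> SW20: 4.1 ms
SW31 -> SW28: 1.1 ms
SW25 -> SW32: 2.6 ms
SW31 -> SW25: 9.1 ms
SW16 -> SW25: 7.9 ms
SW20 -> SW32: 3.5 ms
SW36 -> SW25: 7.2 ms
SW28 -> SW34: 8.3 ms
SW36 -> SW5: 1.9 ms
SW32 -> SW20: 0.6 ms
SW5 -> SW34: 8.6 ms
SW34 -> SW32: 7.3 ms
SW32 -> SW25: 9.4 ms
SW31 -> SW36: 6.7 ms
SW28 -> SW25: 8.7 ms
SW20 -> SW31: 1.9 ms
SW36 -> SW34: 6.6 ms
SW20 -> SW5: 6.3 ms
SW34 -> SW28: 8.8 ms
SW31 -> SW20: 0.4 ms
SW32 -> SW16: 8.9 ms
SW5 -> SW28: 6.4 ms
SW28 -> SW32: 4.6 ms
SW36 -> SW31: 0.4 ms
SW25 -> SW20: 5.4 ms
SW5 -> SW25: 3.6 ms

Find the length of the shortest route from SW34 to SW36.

Settle nodes by increasing distance from SW34:
SW34: 0
SW32: 7.3  (via SW34)
SW20: 7.9  (via SW32)
SW28: 8.8  (via SW34)
SW31: 9.8  (via SW20)
SW5: 14.2  (via SW20)
SW16: 16.2  (via SW32)
SW36: 16.5  (via SW31)
Shortest route: SW34 → SW32 → SW20 → SW31 → SW36 = 16.5 ms.

16.5 ms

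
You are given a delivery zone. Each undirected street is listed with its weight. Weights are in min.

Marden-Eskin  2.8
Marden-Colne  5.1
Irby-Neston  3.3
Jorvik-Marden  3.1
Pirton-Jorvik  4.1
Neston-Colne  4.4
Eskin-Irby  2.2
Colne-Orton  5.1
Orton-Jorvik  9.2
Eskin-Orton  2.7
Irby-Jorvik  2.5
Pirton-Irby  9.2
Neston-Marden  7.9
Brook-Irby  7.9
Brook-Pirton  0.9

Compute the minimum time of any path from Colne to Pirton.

12.3 min

Enumerating some paths:
Colne–Marden–Jorvik–Pirton: 5.1+3.1+4.1 = 12.3
Colne–Neston–Irby–Jorvik–Pirton: 4.4+3.3+2.5+4.1 = 14.3
Colne–Neston–Irby–Brook–Pirton: 4.4+3.3+7.9+0.9 = 16.5
Cheapest is Colne–Marden–Jorvik–Pirton at 12.3 min.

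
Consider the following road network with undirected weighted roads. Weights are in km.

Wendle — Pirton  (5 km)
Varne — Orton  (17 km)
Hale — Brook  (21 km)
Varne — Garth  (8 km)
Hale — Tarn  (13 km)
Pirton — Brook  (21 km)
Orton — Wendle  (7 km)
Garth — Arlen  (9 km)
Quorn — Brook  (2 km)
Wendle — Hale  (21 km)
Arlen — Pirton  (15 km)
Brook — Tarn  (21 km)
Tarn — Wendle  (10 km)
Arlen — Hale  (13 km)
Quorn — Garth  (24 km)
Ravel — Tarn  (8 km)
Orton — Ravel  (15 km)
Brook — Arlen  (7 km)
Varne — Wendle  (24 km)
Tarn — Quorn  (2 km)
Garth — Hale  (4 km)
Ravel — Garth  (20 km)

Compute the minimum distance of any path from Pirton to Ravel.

Settle nodes by increasing distance from Pirton:
Pirton: 0
Wendle: 5  (via Pirton)
Orton: 12  (via Wendle)
Arlen: 15  (via Pirton)
Tarn: 15  (via Wendle)
Quorn: 17  (via Tarn)
Brook: 19  (via Quorn)
Ravel: 23  (via Tarn)
Shortest route: Pirton–Wendle–Tarn–Ravel = 23 km.

23 km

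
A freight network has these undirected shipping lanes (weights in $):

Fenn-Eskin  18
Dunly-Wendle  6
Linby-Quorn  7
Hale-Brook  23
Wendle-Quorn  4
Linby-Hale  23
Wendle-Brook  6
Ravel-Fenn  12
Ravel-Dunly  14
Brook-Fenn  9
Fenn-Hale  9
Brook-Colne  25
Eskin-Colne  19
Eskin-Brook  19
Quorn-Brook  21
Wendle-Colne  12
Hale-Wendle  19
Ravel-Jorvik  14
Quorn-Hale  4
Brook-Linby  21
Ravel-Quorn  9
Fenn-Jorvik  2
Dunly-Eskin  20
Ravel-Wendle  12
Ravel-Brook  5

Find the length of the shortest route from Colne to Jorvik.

Shortest distances from Colne:
Colne: 0
Wendle: 12  (via Colne)
Quorn: 16  (via Wendle)
Brook: 18  (via Wendle)
Dunly: 18  (via Wendle)
Eskin: 19  (via Colne)
Hale: 20  (via Quorn)
Linby: 23  (via Quorn)
Ravel: 23  (via Brook)
Fenn: 27  (via Brook)
Jorvik: 29  (via Fenn)
Shortest route: Colne → Wendle → Brook → Fenn → Jorvik = $29.

$29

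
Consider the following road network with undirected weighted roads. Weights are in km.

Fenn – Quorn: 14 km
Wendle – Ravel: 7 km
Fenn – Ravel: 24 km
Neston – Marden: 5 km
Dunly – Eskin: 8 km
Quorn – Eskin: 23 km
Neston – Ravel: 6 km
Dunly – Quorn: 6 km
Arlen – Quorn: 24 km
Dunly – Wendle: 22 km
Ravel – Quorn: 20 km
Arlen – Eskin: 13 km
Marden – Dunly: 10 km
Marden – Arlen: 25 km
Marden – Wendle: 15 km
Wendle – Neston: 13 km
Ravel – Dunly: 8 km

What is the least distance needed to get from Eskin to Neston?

Enumerating some paths:
Eskin → Dunly → Ravel → Wendle → Neston: 8+8+7+13 = 36
Eskin → Dunly → Marden → Neston: 8+10+5 = 23
Eskin → Dunly → Ravel → Neston: 8+8+6 = 22
Cheapest is Eskin → Dunly → Ravel → Neston at 22 km.

22 km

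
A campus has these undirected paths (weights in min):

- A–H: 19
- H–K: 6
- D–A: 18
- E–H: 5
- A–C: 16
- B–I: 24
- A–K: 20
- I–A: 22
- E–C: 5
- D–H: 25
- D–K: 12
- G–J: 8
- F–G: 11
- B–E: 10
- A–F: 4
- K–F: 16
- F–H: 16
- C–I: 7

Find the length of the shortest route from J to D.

41 min

Shortest distances from J:
J: 0
G: 8  (via J)
F: 19  (via G)
A: 23  (via F)
H: 35  (via F)
K: 35  (via F)
C: 39  (via A)
E: 40  (via H)
D: 41  (via A)
Shortest route: J–G–F–A–D = 41 min.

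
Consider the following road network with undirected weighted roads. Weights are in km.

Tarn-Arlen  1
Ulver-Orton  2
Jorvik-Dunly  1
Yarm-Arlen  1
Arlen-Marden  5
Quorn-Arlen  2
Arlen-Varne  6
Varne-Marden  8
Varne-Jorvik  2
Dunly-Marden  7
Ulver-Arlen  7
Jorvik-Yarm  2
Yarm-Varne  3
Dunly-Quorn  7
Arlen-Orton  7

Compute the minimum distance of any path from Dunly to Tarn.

5 km

Shortest distances from Dunly:
Dunly: 0
Jorvik: 1  (via Dunly)
Varne: 3  (via Jorvik)
Yarm: 3  (via Jorvik)
Arlen: 4  (via Yarm)
Tarn: 5  (via Arlen)
Shortest route: Dunly → Jorvik → Yarm → Arlen → Tarn = 5 km.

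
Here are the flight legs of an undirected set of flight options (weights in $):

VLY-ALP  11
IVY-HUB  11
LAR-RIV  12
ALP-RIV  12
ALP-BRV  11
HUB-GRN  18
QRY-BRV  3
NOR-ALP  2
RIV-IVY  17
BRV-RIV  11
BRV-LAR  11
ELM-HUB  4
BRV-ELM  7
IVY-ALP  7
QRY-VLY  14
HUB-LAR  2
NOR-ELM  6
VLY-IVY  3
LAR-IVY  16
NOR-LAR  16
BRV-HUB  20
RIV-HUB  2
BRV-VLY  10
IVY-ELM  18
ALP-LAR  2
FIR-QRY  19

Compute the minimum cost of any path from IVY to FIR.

$35

Candidate routes:
IVY - ALP - BRV - QRY - FIR: 7+11+3+19 = 40
IVY - VLY - BRV - QRY - FIR: 3+10+3+19 = 35
IVY - VLY - QRY - FIR: 3+14+19 = 36
The minimum is $35 via IVY - VLY - BRV - QRY - FIR.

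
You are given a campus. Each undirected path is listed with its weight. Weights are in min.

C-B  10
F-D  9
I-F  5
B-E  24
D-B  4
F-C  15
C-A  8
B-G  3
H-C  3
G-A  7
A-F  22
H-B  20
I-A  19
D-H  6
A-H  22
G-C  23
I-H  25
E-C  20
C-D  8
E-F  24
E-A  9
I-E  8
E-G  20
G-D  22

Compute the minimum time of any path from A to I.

17 min

Candidate routes:
A → E → I: 9+8 = 17
A → C → F → I: 8+15+5 = 28
A → I: 19 = 19
A → F → I: 22+5 = 27
The minimum is 17 min via A → E → I.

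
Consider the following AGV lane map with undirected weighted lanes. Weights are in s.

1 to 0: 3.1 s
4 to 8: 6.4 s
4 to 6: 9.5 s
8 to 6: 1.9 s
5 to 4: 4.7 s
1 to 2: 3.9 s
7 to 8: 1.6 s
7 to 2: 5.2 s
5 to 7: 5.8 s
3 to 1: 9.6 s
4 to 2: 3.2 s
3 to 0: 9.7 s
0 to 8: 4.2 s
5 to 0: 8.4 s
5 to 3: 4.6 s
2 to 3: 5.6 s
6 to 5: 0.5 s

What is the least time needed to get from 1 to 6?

Shortest distances from 1:
1: 0
0: 3.1  (via 1)
2: 3.9  (via 1)
4: 7.1  (via 2)
8: 7.3  (via 0)
7: 8.9  (via 8)
6: 9.2  (via 8)
Shortest route: 1 → 0 → 8 → 6 = 9.2 s.

9.2 s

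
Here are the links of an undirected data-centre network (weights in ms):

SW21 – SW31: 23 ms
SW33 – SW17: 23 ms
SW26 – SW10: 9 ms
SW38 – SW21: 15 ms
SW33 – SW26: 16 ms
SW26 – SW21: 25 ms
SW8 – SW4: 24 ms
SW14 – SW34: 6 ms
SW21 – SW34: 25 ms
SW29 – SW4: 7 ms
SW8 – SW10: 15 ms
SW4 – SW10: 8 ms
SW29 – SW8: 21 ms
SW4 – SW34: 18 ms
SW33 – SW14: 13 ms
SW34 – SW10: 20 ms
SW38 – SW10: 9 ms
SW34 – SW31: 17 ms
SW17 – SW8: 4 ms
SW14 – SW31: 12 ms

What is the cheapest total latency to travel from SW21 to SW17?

Enumerating some paths:
SW21 - SW38 - SW10 - SW8 - SW17: 15+9+15+4 = 43
SW21 - SW38 - SW10 - SW4 - SW8 - SW17: 15+9+8+24+4 = 60
SW21 - SW26 - SW10 - SW8 - SW17: 25+9+15+4 = 53
SW21 - SW38 - SW10 - SW4 - SW29 - SW8 - SW17: 15+9+8+7+21+4 = 64
The minimum is 43 ms via SW21 - SW38 - SW10 - SW8 - SW17.

43 ms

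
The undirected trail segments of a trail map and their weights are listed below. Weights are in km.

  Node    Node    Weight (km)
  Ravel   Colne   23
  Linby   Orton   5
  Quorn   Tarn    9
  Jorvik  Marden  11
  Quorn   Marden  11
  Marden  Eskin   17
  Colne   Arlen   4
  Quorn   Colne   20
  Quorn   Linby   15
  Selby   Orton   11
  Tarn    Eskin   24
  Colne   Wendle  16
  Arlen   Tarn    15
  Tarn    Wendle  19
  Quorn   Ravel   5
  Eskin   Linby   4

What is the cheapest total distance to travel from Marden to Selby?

37 km

Running Dijkstra from Marden:
Marden: 0
Jorvik: 11  (via Marden)
Quorn: 11  (via Marden)
Ravel: 16  (via Quorn)
Eskin: 17  (via Marden)
Tarn: 20  (via Quorn)
Linby: 21  (via Eskin)
Orton: 26  (via Linby)
Colne: 31  (via Quorn)
Arlen: 35  (via Tarn)
Selby: 37  (via Orton)
Shortest route: Marden–Eskin–Linby–Orton–Selby = 37 km.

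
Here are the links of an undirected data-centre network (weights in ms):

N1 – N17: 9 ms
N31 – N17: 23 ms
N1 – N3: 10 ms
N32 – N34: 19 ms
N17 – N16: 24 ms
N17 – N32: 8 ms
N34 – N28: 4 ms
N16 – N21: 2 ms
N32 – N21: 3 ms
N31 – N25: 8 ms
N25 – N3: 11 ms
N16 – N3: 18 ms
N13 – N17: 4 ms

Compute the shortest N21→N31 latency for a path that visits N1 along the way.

Shortest N21→N1: N21–N32–N17–N1 = 20
Best N1 to N31: N1–N3–N25–N31 costing 29
Total via N1: 20 + 29 = 49 ms.

49 ms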